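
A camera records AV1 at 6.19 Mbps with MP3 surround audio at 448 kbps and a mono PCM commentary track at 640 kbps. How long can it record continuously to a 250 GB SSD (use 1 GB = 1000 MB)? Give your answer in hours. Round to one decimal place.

Audio total: 448 + 640 = 1088 kbps = 1.088 Mbps.
Total bitrate: 6.19 + 1.088 = 7.278 Mbps.
Capacity: 250 GB = 2,000,000 Mb.
Recording time: 2,000,000 / 7.278 = 274,801 s ≈ 76.3 hours.

76.3 hours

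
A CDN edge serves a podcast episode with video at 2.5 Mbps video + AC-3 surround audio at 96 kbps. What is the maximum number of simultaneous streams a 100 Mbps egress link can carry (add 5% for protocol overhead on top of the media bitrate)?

36

Audio: 96 kbps = 0.096 Mbps.
Per-viewer media rate: 2.596 Mbps.
On the wire with 5% overhead: 2.726 Mbps.
100 Mbps = 100.0 Mbps; 100.0 / 2.726 = 36.69 → 36 viewers.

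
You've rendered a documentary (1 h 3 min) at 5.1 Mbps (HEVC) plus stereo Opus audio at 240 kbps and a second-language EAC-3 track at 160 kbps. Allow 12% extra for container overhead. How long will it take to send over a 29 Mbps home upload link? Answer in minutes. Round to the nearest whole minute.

1 h 3 min = 63 min = 3780 s
Audio total: 240 + 160 = 400 kbps = 0.400 Mbps.
Total bitrate: 5.500 Mbps.
File: 5.500 Mbps × 3780 s = 20790.0 Mb.
With 12% container overhead: ×1.12. → 23284.8 Mb.
At 29 Mbps: 23284.8 / 29 = 802.9 s ≈ 13.4 minutes.

13 minutes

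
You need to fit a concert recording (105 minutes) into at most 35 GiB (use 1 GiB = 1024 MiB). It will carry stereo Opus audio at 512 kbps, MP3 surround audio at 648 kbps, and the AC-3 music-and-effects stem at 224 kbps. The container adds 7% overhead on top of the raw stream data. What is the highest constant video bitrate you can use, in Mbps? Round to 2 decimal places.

Budget: 35 GiB = 300647.7 Mb.
Stream payload after overhead: 300647.7 / 1.07 = 280979.2 Mb.
105 min = 6300 s
Total bitrate budget: 280979.2 Mb / 6300 s = 44.600 Mbps.
Audio total: 512 + 648 + 224 = 1384 kbps = 1.384 Mbps.
Video: 44.600 − 1.384 = 43.216 Mbps.

43.22 Mbps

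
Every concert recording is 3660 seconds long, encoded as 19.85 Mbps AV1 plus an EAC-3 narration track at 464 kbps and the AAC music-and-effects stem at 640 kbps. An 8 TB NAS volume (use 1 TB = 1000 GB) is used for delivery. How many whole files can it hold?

834

Audio total: 464 + 640 = 1104 kbps = 1.104 Mbps.
Total bitrate: 20.954 Mbps.
Per item: 20.954 Mbps × 3660 s = 76,692 Mb = 9,586 MB.
Capacity: 8 TB = 64,000,000 Mb; 834.51 items → 834 complete.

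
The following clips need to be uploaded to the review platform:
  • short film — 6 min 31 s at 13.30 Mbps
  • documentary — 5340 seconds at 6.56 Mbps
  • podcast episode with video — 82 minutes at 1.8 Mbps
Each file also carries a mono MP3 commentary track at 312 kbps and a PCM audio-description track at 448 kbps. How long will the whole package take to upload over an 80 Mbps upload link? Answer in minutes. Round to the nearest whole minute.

12 minutes

Audio total: 312 + 448 = 760 kbps = 0.760 Mbps.
short film: 14.060 Mbps × 391 s = 5497.5 Mb
documentary: 7.320 Mbps × 5340 s = 39088.8 Mb
podcast episode with video: 2.560 Mbps × 4920 s = 12595.2 Mb
Total: 57181.5 Mb = 7147.7 MB.
At 80 Mbps: 57181.5 / 80 = 715 s ≈ 11.9 minutes.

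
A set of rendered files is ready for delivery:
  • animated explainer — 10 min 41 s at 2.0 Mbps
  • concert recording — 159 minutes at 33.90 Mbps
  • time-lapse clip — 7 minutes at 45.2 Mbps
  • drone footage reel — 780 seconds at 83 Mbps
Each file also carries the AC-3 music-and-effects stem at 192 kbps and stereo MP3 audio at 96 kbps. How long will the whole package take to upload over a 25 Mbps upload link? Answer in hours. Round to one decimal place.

Audio total: 192 + 96 = 288 kbps = 0.288 Mbps.
animated explainer: 2.288 Mbps × 641 s = 1466.6 Mb
concert recording: 34.188 Mbps × 9540 s = 326153.5 Mb
time-lapse clip: 45.488 Mbps × 420 s = 19105.0 Mb
drone footage reel: 83.288 Mbps × 780 s = 64964.6 Mb
Total: 411689.7 Mb = 51461.2 MB.
At 25 Mbps: 411689.7 / 25 = 16468 s ≈ 4.57 hours.

4.6 hours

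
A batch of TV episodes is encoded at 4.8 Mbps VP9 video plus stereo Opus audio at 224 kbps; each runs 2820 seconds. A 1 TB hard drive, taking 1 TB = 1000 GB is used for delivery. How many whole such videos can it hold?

564

Audio: 224 kbps = 0.224 Mbps.
Total bitrate: 5.024 Mbps.
Per item: 5.024 Mbps × 2820 s = 14,168 Mb = 1,771 MB.
Capacity: 1 TB = 8,000,000 Mb; 564.67 items → 564 complete.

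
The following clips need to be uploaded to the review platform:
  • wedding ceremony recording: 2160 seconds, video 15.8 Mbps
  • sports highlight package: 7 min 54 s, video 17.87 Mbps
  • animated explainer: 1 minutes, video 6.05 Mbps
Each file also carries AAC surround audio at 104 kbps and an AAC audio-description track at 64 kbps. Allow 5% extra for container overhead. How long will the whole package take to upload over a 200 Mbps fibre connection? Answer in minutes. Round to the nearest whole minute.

Audio total: 104 + 64 = 168 kbps = 0.168 Mbps.
wedding ceremony recording: 15.968 Mbps × 2160 s × 1.05 = 36215.4 Mb
sports highlight package: 18.038 Mbps × 474 s × 1.05 = 8977.5 Mb
animated explainer: 6.218 Mbps × 60 s × 1.05 = 391.7 Mb
Total: 45584.7 Mb = 5698.1 MB.
At 200 Mbps: 45584.7 / 200 = 228 s ≈ 3.8 minutes.

4 minutes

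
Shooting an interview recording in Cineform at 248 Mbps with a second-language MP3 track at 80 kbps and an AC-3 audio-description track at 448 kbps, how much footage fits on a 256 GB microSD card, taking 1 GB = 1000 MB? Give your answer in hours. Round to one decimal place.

Audio total: 80 + 448 = 528 kbps = 0.528 Mbps.
Total bitrate: 248 + 0.528 = 248.528 Mbps.
Capacity: 256 GB = 2,048,000 Mb.
Recording time: 2,048,000 / 248.528 = 8,241 s ≈ 2.29 hours.

2.3 hours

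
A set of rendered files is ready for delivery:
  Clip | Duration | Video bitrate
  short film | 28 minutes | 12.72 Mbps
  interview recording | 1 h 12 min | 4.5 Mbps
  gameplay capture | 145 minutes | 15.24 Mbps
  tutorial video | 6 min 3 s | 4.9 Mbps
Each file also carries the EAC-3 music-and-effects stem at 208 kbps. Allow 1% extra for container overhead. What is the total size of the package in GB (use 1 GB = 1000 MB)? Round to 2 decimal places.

22.51 GB

Audio: 208 kbps = 0.208 Mbps.
short film: 12.928 Mbps × 1680 s × 1.01 = 21936.2 Mb
interview recording: 4.708 Mbps × 4320 s × 1.01 = 20541.9 Mb
gameplay capture: 15.448 Mbps × 8700 s × 1.01 = 135741.6 Mb
tutorial video: 5.108 Mbps × 363 s × 1.01 = 1872.7 Mb
Total: 180092.5 Mb = 22511.6 MB.
= 22.51 GB.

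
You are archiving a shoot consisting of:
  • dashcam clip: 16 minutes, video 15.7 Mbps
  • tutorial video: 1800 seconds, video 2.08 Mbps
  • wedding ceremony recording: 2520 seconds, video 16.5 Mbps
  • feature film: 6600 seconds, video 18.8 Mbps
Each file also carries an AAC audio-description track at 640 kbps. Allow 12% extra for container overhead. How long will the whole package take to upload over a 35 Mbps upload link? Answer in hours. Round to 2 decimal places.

Audio: 640 kbps = 0.640 Mbps.
dashcam clip: 16.340 Mbps × 960 s × 1.12 = 17568.8 Mb
tutorial video: 2.720 Mbps × 1800 s × 1.12 = 5483.5 Mb
wedding ceremony recording: 17.140 Mbps × 2520 s × 1.12 = 48375.9 Mb
feature film: 19.440 Mbps × 6600 s × 1.12 = 143700.5 Mb
Total: 215128.7 Mb = 26891.1 MB.
At 35 Mbps: 215128.7 / 35 = 6147 s ≈ 1.71 hours.

1.71 hours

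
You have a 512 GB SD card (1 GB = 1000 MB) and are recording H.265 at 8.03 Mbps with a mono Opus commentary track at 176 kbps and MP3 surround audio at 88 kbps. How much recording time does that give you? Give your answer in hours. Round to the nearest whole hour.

137 hours

Audio total: 176 + 88 = 264 kbps = 0.264 Mbps.
Total bitrate: 8.03 + 0.264 = 8.294 Mbps.
Capacity: 512 GB = 4,096,000 Mb.
Recording time: 4,096,000 / 8.294 = 493,851 s ≈ 137 hours.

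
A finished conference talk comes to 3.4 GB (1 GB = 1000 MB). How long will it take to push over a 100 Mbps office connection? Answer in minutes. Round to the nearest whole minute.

File: 3.4 GB = 27200.0 Mb.
At 100 Mbps: 27200.0 / 100 = 272.0 s ≈ 4.53 minutes.

5 minutes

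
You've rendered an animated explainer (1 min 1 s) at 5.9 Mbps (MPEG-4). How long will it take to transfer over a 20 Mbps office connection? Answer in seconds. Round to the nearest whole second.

18 seconds

1 min 1 s = 61 s
File: 5.900 Mbps × 61 s = 359.9 Mb.
At 20 Mbps: 359.9 / 20 = 18.0 s ≈ 18 seconds.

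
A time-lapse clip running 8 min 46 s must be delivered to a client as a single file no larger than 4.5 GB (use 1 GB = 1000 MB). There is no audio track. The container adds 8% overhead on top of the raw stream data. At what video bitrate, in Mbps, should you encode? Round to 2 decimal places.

63.37 Mbps

Budget: 4.5 GB = 36000.0 Mb.
Stream payload after overhead: 36000.0 / 1.08 = 33333.3 Mb.
8 min 46 s = 526 s
Total bitrate budget: 33333.3 Mb / 526 s = 63.371 Mbps.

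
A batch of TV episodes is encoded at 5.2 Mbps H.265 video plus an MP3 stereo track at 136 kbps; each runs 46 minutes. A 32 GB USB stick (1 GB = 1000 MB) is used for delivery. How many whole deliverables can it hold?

46 min = 2760 s
Audio: 136 kbps = 0.136 Mbps.
Total bitrate: 5.336 Mbps.
Per item: 5.336 Mbps × 2760 s = 14,727 Mb = 1,841 MB.
Capacity: 32 GB = 256,000 Mb; 17.38 items → 17 complete.

17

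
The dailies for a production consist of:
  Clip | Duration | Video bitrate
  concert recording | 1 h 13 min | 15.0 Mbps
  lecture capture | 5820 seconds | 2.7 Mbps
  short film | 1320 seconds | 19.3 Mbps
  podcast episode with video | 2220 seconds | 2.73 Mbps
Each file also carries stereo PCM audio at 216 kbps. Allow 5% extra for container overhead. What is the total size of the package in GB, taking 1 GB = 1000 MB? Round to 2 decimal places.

15.21 GB

Audio: 216 kbps = 0.216 Mbps.
concert recording: 15.216 Mbps × 4380 s × 1.05 = 69978.4 Mb
lecture capture: 2.916 Mbps × 5820 s × 1.05 = 17819.7 Mb
short film: 19.516 Mbps × 1320 s × 1.05 = 27049.2 Mb
podcast episode with video: 2.946 Mbps × 2220 s × 1.05 = 6867.1 Mb
Total: 121714.4 Mb = 15214.3 MB.
= 15.21 GB.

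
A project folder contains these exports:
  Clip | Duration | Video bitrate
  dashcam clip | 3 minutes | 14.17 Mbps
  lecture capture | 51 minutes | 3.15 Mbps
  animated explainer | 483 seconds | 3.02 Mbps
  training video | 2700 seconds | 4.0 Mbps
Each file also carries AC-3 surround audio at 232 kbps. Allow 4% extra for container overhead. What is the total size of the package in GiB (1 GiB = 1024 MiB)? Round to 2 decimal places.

Audio: 232 kbps = 0.232 Mbps.
dashcam clip: 14.402 Mbps × 180 s × 1.04 = 2696.1 Mb
lecture capture: 3.382 Mbps × 3060 s × 1.04 = 10762.9 Mb
animated explainer: 3.252 Mbps × 483 s × 1.04 = 1633.5 Mb
training video: 4.232 Mbps × 2700 s × 1.04 = 11883.5 Mb
Total: 26975.9 Mb = 3372.0 MB.
= 3.140 GiB.

3.14 GiB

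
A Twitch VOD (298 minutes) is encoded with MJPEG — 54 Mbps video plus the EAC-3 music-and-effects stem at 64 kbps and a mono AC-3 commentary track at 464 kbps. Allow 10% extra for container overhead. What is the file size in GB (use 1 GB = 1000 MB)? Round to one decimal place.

134.1 GB

298 min = 17880 s
Audio total: 64 + 464 = 528 kbps = 0.528 Mbps.
Total bitrate: 54 + 0.528 = 54.528 Mbps.
Stream data: 54.528 Mbps × 17880 s = 974960.6 Mb.
With 10% container overhead: ×1.10.
1,072,457 Mb ÷ 8 = 134,057 MB → 134.1 GB.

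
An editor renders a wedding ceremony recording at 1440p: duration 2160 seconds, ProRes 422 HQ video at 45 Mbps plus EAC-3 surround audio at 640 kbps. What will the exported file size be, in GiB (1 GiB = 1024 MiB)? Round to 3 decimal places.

Audio: 640 kbps = 0.640 Mbps.
Total bitrate: 45 + 0.640 = 45.640 Mbps.
Stream data: 45.640 Mbps × 2160 s = 98582.4 Mb.
98,582 Mb = 12,322,800,000 bytes ÷ 1,073,741,824 = 11.48 GiB.

11.477 GiB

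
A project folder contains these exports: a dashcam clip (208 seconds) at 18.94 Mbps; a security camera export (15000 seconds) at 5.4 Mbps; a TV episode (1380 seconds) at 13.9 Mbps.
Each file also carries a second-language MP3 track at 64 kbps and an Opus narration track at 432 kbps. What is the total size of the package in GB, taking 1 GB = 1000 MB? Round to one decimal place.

14.0 GB

Audio total: 64 + 432 = 496 kbps = 0.496 Mbps.
dashcam clip: 19.436 Mbps × 208 s = 4042.7 Mb
security camera export: 5.896 Mbps × 15000 s = 88440.0 Mb
TV episode: 14.396 Mbps × 1380 s = 19866.5 Mb
Total: 112349.2 Mb = 14043.6 MB.
= 14.04 GB.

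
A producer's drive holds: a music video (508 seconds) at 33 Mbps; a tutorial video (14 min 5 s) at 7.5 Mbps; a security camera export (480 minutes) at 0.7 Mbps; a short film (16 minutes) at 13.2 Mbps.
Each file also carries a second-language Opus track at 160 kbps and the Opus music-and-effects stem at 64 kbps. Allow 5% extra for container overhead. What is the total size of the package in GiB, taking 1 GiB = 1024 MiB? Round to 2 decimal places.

Audio total: 160 + 64 = 224 kbps = 0.224 Mbps.
music video: 33.224 Mbps × 508 s × 1.05 = 17721.7 Mb
tutorial video: 7.724 Mbps × 845 s × 1.05 = 6853.1 Mb
security camera export: 0.924 Mbps × 28800 s × 1.05 = 27941.8 Mb
short film: 13.424 Mbps × 960 s × 1.05 = 13531.4 Mb
Total: 66048.0 Mb = 8256.0 MB.
= 7.689 GiB.

7.69 GiB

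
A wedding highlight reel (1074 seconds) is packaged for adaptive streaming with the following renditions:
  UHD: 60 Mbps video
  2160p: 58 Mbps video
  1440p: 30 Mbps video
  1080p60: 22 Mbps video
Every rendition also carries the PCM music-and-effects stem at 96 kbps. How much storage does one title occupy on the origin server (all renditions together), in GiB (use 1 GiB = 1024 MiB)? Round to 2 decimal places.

21.30 GiB

Audio: 96 kbps = 0.096 Mbps.
Sum of rendition bitrates: (60+0.096) + (58+0.096) + (30+0.096) + (22+0.096) = 170.384 Mbps.
× 1074 s = 182,992 Mb = 22,874 MB = 21.30 GiB.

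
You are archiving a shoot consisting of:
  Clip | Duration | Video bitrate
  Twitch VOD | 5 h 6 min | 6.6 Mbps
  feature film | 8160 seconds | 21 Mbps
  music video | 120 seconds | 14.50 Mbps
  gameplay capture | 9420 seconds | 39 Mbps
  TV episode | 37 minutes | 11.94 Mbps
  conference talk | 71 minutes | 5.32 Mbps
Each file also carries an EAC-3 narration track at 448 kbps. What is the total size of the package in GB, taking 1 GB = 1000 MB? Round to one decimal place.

91.2 GB

Audio: 448 kbps = 0.448 Mbps.
Twitch VOD: 7.048 Mbps × 18360 s = 129401.3 Mb
feature film: 21.448 Mbps × 8160 s = 175015.7 Mb
music video: 14.948 Mbps × 120 s = 1793.8 Mb
gameplay capture: 39.448 Mbps × 9420 s = 371600.2 Mb
TV episode: 12.388 Mbps × 2220 s = 27501.4 Mb
conference talk: 5.768 Mbps × 4260 s = 24571.7 Mb
Total: 729883.9 Mb = 91235.5 MB.
= 91.24 GB.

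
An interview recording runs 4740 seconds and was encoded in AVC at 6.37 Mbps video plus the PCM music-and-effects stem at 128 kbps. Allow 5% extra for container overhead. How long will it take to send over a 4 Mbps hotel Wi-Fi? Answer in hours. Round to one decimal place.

2.2 hours

Audio: 128 kbps = 0.128 Mbps.
Total bitrate: 6.498 Mbps.
File: 6.498 Mbps × 4740 s = 30800.5 Mb.
With 5% container overhead: ×1.05. → 32340.5 Mb.
At 4 Mbps: 32340.5 / 4 = 8085.1 s ≈ 2.25 hours.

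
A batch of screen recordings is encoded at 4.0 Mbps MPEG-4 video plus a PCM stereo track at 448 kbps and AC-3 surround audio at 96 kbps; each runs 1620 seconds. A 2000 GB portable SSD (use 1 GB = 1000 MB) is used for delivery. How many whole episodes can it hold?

Audio total: 448 + 96 = 544 kbps = 0.544 Mbps.
Total bitrate: 4.544 Mbps.
Per item: 4.544 Mbps × 1620 s = 7,361 Mb = 920.2 MB.
Capacity: 2000 GB = 16,000,000 Mb; 2173.54 items → 2173 complete.

2173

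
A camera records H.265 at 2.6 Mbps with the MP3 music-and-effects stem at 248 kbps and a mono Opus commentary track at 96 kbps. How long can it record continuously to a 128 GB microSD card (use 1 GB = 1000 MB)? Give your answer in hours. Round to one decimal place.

Audio total: 248 + 96 = 344 kbps = 0.344 Mbps.
Total bitrate: 2.6 + 0.344 = 2.944 Mbps.
Capacity: 128 GB = 1,024,000 Mb.
Recording time: 1,024,000 / 2.944 = 347,826 s ≈ 96.6 hours.

96.6 hours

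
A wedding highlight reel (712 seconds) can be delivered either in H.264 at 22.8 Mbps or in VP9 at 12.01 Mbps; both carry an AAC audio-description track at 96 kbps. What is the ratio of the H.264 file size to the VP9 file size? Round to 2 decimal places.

Audio: 96 kbps = 0.096 Mbps.
H.264: 22.896 Mbps × 712 s = 16302.0 Mb = 2.038 GB.
VP9: 12.106 Mbps × 712 s = 8619.5 Mb = 1.077 GB.
Ratio: 2.038 / 1.077 = 1.891.

1.89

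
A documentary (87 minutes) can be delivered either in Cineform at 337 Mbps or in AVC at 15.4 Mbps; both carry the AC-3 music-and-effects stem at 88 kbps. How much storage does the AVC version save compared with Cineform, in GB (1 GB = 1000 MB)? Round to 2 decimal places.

87 min = 5220 s
Audio: 88 kbps = 0.088 Mbps.
Cineform: 337.088 Mbps × 5220 s = 1759599.4 Mb = 219.950 GB.
AVC: 15.488 Mbps × 5220 s = 80847.4 Mb = 10.106 GB.
Saving: 219.950 − 10.106 = 209.844 GB.

209.84 GB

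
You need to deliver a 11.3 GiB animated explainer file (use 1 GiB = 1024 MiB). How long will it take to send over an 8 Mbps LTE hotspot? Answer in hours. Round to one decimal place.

File: 11.3 GiB = 97066.3 Mb.
At 8 Mbps: 97066.3 / 8 = 12133.3 s ≈ 3.37 hours.

3.4 hours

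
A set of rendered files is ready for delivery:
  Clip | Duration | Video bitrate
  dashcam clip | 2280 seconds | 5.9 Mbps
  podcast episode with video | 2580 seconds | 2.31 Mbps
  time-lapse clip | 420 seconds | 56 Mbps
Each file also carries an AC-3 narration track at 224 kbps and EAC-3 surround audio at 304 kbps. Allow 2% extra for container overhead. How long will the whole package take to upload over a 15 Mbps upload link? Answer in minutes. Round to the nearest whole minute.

Audio total: 224 + 304 = 528 kbps = 0.528 Mbps.
dashcam clip: 6.428 Mbps × 2280 s × 1.02 = 14949.0 Mb
podcast episode with video: 2.838 Mbps × 2580 s × 1.02 = 7468.5 Mb
time-lapse clip: 56.528 Mbps × 420 s × 1.02 = 24216.6 Mb
Total: 46634.0 Mb = 5829.3 MB.
At 15 Mbps: 46634.0 / 15 = 3109 s ≈ 51.8 minutes.

52 minutes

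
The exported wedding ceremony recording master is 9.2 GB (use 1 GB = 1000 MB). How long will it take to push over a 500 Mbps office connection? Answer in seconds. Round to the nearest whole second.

File: 9.2 GB = 73600.0 Mb.
At 500 Mbps: 73600.0 / 500 = 147.2 s ≈ 147 seconds.

147 seconds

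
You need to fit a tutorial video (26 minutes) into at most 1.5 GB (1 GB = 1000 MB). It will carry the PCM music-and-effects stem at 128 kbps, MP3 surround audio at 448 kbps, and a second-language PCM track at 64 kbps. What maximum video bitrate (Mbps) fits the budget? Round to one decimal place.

7.1 Mbps

Budget: 1.5 GB = 12000.0 Mb.
26 min = 1560 s
Total bitrate budget: 12000.0 Mb / 1560 s = 7.692 Mbps.
Audio total: 128 + 448 + 64 = 640 kbps = 0.640 Mbps.
Video: 7.692 − 0.640 = 7.052 Mbps.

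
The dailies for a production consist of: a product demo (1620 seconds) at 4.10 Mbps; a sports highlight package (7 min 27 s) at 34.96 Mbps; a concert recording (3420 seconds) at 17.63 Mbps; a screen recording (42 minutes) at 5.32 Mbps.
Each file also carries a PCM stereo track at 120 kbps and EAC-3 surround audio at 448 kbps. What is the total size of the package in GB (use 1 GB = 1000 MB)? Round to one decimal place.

Audio total: 120 + 448 = 568 kbps = 0.568 Mbps.
product demo: 4.668 Mbps × 1620 s = 7562.2 Mb
sports highlight package: 35.528 Mbps × 447 s = 15881.0 Mb
concert recording: 18.198 Mbps × 3420 s = 62237.2 Mb
screen recording: 5.888 Mbps × 2520 s = 14837.8 Mb
Total: 100518.1 Mb = 12564.8 MB.
= 12.56 GB.

12.6 GB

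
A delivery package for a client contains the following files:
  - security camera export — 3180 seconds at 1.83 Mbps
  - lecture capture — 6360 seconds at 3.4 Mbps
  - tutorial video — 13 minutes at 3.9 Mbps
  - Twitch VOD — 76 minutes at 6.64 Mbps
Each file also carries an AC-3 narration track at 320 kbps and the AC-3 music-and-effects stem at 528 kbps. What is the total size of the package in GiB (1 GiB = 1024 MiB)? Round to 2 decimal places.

8.54 GiB

Audio total: 320 + 528 = 848 kbps = 0.848 Mbps.
security camera export: 2.678 Mbps × 3180 s = 8516.0 Mb
lecture capture: 4.248 Mbps × 6360 s = 27017.3 Mb
tutorial video: 4.748 Mbps × 780 s = 3703.4 Mb
Twitch VOD: 7.488 Mbps × 4560 s = 34145.3 Mb
Total: 73382.0 Mb = 9172.8 MB.
= 8.543 GiB.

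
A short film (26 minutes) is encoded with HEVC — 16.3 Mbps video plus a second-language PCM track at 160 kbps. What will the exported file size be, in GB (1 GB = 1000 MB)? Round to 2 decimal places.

3.21 GB

26 min = 1560 s
Audio: 160 kbps = 0.160 Mbps.
Total bitrate: 16.3 + 0.160 = 16.460 Mbps.
Stream data: 16.460 Mbps × 1560 s = 25677.6 Mb.
25,678 Mb ÷ 8 = 3,210 MB → 3.210 GB.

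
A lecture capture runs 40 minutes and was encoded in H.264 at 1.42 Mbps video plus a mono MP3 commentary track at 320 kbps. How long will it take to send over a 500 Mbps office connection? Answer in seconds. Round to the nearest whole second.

8 seconds

40 min = 2400 s
Audio: 320 kbps = 0.320 Mbps.
Total bitrate: 1.740 Mbps.
File: 1.740 Mbps × 2400 s = 4176.0 Mb.
At 500 Mbps: 4176.0 / 500 = 8.4 s ≈ 8.35 seconds.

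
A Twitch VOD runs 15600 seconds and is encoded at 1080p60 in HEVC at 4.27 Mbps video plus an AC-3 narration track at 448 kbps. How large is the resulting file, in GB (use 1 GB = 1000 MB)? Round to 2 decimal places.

9.20 GB

Audio: 448 kbps = 0.448 Mbps.
Total bitrate: 4.27 + 0.448 = 4.718 Mbps.
Stream data: 4.718 Mbps × 15600 s = 73600.8 Mb.
73,601 Mb ÷ 8 = 9,200 MB → 9.200 GB.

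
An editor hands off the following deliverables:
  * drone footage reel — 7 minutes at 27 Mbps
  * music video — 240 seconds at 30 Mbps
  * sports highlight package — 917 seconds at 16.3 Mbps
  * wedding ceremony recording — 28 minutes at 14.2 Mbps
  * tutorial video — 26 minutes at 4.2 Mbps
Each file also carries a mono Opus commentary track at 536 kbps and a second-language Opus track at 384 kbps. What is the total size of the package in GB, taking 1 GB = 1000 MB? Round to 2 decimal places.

8.54 GB

Audio total: 536 + 384 = 920 kbps = 0.920 Mbps.
drone footage reel: 27.920 Mbps × 420 s = 11726.4 Mb
music video: 30.920 Mbps × 240 s = 7420.8 Mb
sports highlight package: 17.220 Mbps × 917 s = 15790.7 Mb
wedding ceremony recording: 15.120 Mbps × 1680 s = 25401.6 Mb
tutorial video: 5.120 Mbps × 1560 s = 7987.2 Mb
Total: 68326.7 Mb = 8540.8 MB.
= 8.541 GB.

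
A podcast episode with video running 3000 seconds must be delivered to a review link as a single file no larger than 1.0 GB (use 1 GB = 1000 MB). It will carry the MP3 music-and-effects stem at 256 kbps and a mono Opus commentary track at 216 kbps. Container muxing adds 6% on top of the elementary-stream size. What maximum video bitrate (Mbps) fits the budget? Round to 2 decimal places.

Budget: 1.0 GB = 8000.0 Mb.
Stream payload after overhead: 8000.0 / 1.06 = 7547.2 Mb.
Total bitrate budget: 7547.2 Mb / 3000 s = 2.516 Mbps.
Audio total: 256 + 216 = 472 kbps = 0.472 Mbps.
Video: 2.516 − 0.472 = 2.044 Mbps.

2.04 Mbps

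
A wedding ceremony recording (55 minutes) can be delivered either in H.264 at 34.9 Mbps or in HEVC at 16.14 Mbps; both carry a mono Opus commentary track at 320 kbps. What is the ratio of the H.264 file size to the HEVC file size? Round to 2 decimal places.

55 min = 3300 s
Audio: 320 kbps = 0.320 Mbps.
H.264: 35.220 Mbps × 3300 s = 116226.0 Mb = 14.528 GB.
HEVC: 16.460 Mbps × 3300 s = 54318.0 Mb = 6.790 GB.
Ratio: 14.528 / 6.790 = 2.140.

2.14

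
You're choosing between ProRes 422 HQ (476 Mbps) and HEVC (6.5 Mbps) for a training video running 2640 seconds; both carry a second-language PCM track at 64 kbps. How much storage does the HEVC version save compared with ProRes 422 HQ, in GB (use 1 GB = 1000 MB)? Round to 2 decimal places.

Audio: 64 kbps = 0.064 Mbps.
ProRes 422 HQ: 476.064 Mbps × 2640 s = 1256809.0 Mb = 157.101 GB.
HEVC: 6.564 Mbps × 2640 s = 17329.0 Mb = 2.166 GB.
Saving: 157.101 − 2.166 = 154.935 GB.

154.94 GB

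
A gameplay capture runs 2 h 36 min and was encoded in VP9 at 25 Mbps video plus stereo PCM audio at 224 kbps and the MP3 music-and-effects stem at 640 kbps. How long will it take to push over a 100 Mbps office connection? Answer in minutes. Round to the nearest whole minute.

2 h 36 min = 156 min = 9360 s
Audio total: 224 + 640 = 864 kbps = 0.864 Mbps.
Total bitrate: 25.864 Mbps.
File: 25.864 Mbps × 9360 s = 242087.0 Mb.
At 100 Mbps: 242087.0 / 100 = 2420.9 s ≈ 40.3 minutes.

40 minutes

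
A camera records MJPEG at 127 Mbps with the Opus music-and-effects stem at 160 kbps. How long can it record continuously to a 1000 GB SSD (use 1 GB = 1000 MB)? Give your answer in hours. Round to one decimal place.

17.5 hours

Audio: 160 kbps = 0.160 Mbps.
Total bitrate: 127 + 0.160 = 127.160 Mbps.
Capacity: 1000 GB = 8,000,000 Mb.
Recording time: 8,000,000 / 127.160 = 62,913 s ≈ 17.5 hours.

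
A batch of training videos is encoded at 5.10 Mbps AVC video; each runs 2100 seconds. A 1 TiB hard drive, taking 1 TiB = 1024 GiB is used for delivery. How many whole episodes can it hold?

821

Per item: 5.100 Mbps × 2100 s = 10,710 Mb = 1,339 MB.
Capacity: 1 TiB = 8,796,093 Mb; 821.30 items → 821 complete.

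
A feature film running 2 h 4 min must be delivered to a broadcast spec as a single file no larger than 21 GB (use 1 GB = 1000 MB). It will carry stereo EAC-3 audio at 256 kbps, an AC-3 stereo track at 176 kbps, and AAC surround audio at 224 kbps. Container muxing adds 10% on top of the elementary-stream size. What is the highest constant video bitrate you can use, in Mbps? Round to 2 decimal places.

19.87 Mbps

Budget: 21 GB = 168000.0 Mb.
Stream payload after overhead: 168000.0 / 1.10 = 152727.3 Mb.
2 h 4 min = 124 min = 7440 s
Total bitrate budget: 152727.3 Mb / 7440 s = 20.528 Mbps.
Audio total: 256 + 176 + 224 = 656 kbps = 0.656 Mbps.
Video: 20.528 − 0.656 = 19.872 Mbps.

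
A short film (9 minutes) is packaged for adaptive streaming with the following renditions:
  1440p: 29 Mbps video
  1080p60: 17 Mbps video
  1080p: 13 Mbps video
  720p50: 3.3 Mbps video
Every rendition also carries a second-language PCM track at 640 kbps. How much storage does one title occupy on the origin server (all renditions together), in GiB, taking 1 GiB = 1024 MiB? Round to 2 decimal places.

9 min = 540 s
Audio: 640 kbps = 0.640 Mbps.
Sum of rendition bitrates: (29+0.640) + (17+0.640) + (13+0.640) + (3.3+0.640) = 64.860 Mbps.
× 540 s = 35,024 Mb = 4,378 MB = 4.077 GiB.

4.08 GiB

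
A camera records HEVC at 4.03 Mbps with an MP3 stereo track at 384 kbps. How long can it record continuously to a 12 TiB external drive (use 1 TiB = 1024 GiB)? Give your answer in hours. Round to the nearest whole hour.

Audio: 384 kbps = 0.384 Mbps.
Total bitrate: 4.03 + 0.384 = 4.414 Mbps.
Capacity: 12 TiB = 105,553,116 Mb.
Recording time: 105,553,116 / 4.414 = 23,913,257 s ≈ 6,643 hours.

6643 hours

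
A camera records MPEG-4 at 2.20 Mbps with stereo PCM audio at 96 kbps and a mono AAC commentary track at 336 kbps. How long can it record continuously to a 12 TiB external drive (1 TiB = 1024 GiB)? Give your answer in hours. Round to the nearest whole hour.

Audio total: 96 + 336 = 432 kbps = 0.432 Mbps.
Total bitrate: 2.20 + 0.432 = 2.632 Mbps.
Capacity: 12 TiB = 105,553,116 Mb.
Recording time: 105,553,116 / 2.632 = 40,103,768 s ≈ 11,140 hours.

11140 hours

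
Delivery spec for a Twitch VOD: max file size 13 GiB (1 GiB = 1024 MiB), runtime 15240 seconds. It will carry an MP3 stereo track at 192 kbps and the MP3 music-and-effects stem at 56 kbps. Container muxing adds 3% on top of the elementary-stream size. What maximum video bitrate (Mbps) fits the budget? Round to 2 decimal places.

6.87 Mbps

Budget: 13 GiB = 111669.1 Mb.
Stream payload after overhead: 111669.1 / 1.03 = 108416.7 Mb.
Total bitrate budget: 108416.7 Mb / 15240 s = 7.114 Mbps.
Audio total: 192 + 56 = 248 kbps = 0.248 Mbps.
Video: 7.114 − 0.248 = 6.866 Mbps.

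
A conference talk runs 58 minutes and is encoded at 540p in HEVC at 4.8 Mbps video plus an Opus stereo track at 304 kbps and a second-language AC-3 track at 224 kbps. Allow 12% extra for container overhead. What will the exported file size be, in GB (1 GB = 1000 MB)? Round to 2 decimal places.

2.60 GB

58 min = 3480 s
Audio total: 304 + 224 = 528 kbps = 0.528 Mbps.
Total bitrate: 4.8 + 0.528 = 5.328 Mbps.
Stream data: 5.328 Mbps × 3480 s = 18541.4 Mb.
With 12% container overhead: ×1.12.
20,766 Mb ÷ 8 = 2,596 MB → 2.596 GB.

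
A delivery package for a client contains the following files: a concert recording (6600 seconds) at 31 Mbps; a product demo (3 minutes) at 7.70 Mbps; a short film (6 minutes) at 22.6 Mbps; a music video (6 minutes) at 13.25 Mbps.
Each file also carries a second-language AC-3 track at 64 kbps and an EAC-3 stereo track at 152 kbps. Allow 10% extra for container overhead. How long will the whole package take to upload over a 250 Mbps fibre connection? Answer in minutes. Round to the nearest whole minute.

Audio total: 64 + 152 = 216 kbps = 0.216 Mbps.
concert recording: 31.216 Mbps × 6600 s × 1.10 = 226628.2 Mb
product demo: 7.916 Mbps × 180 s × 1.10 = 1567.4 Mb
short film: 22.816 Mbps × 360 s × 1.10 = 9035.1 Mb
music video: 13.466 Mbps × 360 s × 1.10 = 5332.5 Mb
Total: 242563.2 Mb = 30320.4 MB.
At 250 Mbps: 242563.2 / 250 = 970 s ≈ 16.2 minutes.

16 minutes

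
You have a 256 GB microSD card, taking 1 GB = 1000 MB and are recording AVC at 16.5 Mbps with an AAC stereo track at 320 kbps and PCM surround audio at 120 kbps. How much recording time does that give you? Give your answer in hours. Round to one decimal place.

33.6 hours

Audio total: 320 + 120 = 440 kbps = 0.440 Mbps.
Total bitrate: 16.5 + 0.440 = 16.940 Mbps.
Capacity: 256 GB = 2,048,000 Mb.
Recording time: 2,048,000 / 16.940 = 120,897 s ≈ 33.6 hours.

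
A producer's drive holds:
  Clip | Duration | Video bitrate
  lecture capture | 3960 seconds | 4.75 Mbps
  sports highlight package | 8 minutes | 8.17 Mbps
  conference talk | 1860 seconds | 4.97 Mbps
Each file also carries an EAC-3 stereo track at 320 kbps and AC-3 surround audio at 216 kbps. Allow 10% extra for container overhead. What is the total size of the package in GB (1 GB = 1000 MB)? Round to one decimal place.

Audio total: 320 + 216 = 536 kbps = 0.536 Mbps.
lecture capture: 5.286 Mbps × 3960 s × 1.10 = 23025.8 Mb
sports highlight package: 8.706 Mbps × 480 s × 1.10 = 4596.8 Mb
conference talk: 5.506 Mbps × 1860 s × 1.10 = 11265.3 Mb
Total: 38887.9 Mb = 4861.0 MB.
= 4.861 GB.

4.9 GB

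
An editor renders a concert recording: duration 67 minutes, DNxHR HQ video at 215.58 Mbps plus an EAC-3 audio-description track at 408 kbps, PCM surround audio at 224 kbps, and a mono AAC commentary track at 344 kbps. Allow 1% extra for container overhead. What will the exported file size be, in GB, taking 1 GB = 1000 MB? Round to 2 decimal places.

67 min = 4020 s
Audio total: 408 + 224 + 344 = 976 kbps = 0.976 Mbps.
Total bitrate: 215.58 + 0.976 = 216.556 Mbps.
Stream data: 216.556 Mbps × 4020 s = 870555.1 Mb.
With 1% container overhead: ×1.01.
879,261 Mb ÷ 8 = 109,908 MB → 109.9 GB.

109.91 GB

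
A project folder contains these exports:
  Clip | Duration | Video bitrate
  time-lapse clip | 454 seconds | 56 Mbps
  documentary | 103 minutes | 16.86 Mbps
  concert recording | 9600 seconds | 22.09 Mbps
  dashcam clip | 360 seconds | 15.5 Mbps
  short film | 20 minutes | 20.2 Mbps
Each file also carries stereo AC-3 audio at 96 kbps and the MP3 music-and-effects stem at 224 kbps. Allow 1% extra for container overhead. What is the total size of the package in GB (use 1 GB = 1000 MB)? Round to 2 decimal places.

Audio total: 96 + 224 = 320 kbps = 0.320 Mbps.
time-lapse clip: 56.320 Mbps × 454 s × 1.01 = 25825.0 Mb
documentary: 17.180 Mbps × 6180 s × 1.01 = 107234.1 Mb
concert recording: 22.410 Mbps × 9600 s × 1.01 = 217287.4 Mb
dashcam clip: 15.820 Mbps × 360 s × 1.01 = 5752.2 Mb
short film: 20.520 Mbps × 1200 s × 1.01 = 24870.2 Mb
Total: 380968.8 Mb = 47621.1 MB.
= 47.62 GB.

47.62 GB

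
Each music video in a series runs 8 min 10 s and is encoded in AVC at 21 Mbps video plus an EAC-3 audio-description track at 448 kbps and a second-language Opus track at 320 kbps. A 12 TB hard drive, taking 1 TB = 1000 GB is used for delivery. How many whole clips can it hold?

9000

8 min 10 s = 490 s
Audio total: 448 + 320 = 768 kbps = 0.768 Mbps.
Total bitrate: 21.768 Mbps.
Per item: 21.768 Mbps × 490 s = 10,666 Mb = 1,333 MB.
Capacity: 12 TB = 96,000,000 Mb; 9000.29 items → 9000 complete.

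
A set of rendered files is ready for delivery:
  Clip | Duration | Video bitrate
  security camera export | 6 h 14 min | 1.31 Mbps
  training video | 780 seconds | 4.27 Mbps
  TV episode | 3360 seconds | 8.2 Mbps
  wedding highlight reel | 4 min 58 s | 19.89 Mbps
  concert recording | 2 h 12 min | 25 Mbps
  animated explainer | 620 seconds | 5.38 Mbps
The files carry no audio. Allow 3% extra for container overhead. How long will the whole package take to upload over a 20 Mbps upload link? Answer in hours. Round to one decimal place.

3.8 hours

security camera export: 1.310 Mbps × 22440 s × 1.03 = 30278.3 Mb
training video: 4.270 Mbps × 780 s × 1.03 = 3430.5 Mb
TV episode: 8.200 Mbps × 3360 s × 1.03 = 28378.6 Mb
wedding highlight reel: 19.890 Mbps × 298 s × 1.03 = 6105.0 Mb
concert recording: 25.000 Mbps × 7920 s × 1.03 = 203940.0 Mb
animated explainer: 5.380 Mbps × 620 s × 1.03 = 3435.7 Mb
Total: 275568.1 Mb = 34446.0 MB.
At 20 Mbps: 275568.1 / 20 = 13778 s ≈ 3.83 hours.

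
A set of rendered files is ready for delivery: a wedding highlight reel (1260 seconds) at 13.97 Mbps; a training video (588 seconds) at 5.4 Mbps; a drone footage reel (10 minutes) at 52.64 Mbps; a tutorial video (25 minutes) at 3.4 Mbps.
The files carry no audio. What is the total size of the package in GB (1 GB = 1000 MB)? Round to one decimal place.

wedding highlight reel: 13.970 Mbps × 1260 s = 17602.2 Mb
training video: 5.400 Mbps × 588 s = 3175.2 Mb
drone footage reel: 52.640 Mbps × 600 s = 31584.0 Mb
tutorial video: 3.400 Mbps × 1500 s = 5100.0 Mb
Total: 57461.4 Mb = 7182.7 MB.
= 7.183 GB.

7.2 GB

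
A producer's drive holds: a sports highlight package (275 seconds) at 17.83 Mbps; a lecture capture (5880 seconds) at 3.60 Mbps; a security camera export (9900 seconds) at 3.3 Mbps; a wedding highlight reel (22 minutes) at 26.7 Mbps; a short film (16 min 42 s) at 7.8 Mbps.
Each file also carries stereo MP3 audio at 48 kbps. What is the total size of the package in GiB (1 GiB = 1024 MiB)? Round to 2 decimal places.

11.95 GiB

Audio: 48 kbps = 0.048 Mbps.
sports highlight package: 17.878 Mbps × 275 s = 4916.4 Mb
lecture capture: 3.648 Mbps × 5880 s = 21450.2 Mb
security camera export: 3.348 Mbps × 9900 s = 33145.2 Mb
wedding highlight reel: 26.748 Mbps × 1320 s = 35307.4 Mb
short film: 7.848 Mbps × 1002 s = 7863.7 Mb
Total: 102682.9 Mb = 12835.4 MB.
= 11.95 GiB.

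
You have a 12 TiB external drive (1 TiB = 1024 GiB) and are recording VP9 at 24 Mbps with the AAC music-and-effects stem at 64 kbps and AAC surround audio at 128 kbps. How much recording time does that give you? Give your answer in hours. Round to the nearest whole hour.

1212 hours

Audio total: 64 + 128 = 192 kbps = 0.192 Mbps.
Total bitrate: 24 + 0.192 = 24.192 Mbps.
Capacity: 12 TiB = 105,553,116 Mb.
Recording time: 105,553,116 / 24.192 = 4,363,141 s ≈ 1,212 hours.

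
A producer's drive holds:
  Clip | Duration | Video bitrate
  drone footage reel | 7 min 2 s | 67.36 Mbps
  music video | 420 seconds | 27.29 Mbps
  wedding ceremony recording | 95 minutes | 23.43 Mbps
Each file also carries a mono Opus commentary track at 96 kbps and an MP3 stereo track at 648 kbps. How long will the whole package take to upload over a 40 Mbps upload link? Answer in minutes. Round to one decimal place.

74.3 minutes

Audio total: 96 + 648 = 744 kbps = 0.744 Mbps.
drone footage reel: 68.104 Mbps × 422 s = 28739.9 Mb
music video: 28.034 Mbps × 420 s = 11774.3 Mb
wedding ceremony recording: 24.174 Mbps × 5700 s = 137791.8 Mb
Total: 178306.0 Mb = 22288.2 MB.
At 40 Mbps: 178306.0 / 40 = 4458 s ≈ 74.3 minutes.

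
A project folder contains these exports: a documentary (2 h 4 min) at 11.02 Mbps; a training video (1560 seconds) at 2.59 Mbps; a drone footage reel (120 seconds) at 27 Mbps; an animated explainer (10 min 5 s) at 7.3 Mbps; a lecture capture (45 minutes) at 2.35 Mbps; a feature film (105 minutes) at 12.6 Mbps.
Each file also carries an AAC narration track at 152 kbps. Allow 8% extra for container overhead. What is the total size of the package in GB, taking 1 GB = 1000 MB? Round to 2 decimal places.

24.60 GB

Audio: 152 kbps = 0.152 Mbps.
documentary: 11.172 Mbps × 7440 s × 1.08 = 89769.3 Mb
training video: 2.742 Mbps × 1560 s × 1.08 = 4619.7 Mb
drone footage reel: 27.152 Mbps × 120 s × 1.08 = 3518.9 Mb
animated explainer: 7.452 Mbps × 605 s × 1.08 = 4869.1 Mb
lecture capture: 2.502 Mbps × 2700 s × 1.08 = 7295.8 Mb
feature film: 12.752 Mbps × 6300 s × 1.08 = 86764.6 Mb
Total: 196837.5 Mb = 24604.7 MB.
= 24.60 GB.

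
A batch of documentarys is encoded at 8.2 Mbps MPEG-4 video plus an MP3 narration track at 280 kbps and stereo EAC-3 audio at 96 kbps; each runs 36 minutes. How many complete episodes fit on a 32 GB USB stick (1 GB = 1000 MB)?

13

36 min = 2160 s
Audio total: 280 + 96 = 376 kbps = 0.376 Mbps.
Total bitrate: 8.576 Mbps.
Per item: 8.576 Mbps × 2160 s = 18,524 Mb = 2,316 MB.
Capacity: 32 GB = 256,000 Mb; 13.82 items → 13 complete.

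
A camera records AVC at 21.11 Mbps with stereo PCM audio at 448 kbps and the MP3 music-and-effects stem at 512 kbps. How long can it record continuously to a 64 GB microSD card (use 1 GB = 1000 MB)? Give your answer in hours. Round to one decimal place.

Audio total: 448 + 512 = 960 kbps = 0.960 Mbps.
Total bitrate: 21.11 + 0.960 = 22.070 Mbps.
Capacity: 64 GB = 512,000 Mb.
Recording time: 512,000 / 22.070 = 23,199 s ≈ 6.44 hours.

6.4 hours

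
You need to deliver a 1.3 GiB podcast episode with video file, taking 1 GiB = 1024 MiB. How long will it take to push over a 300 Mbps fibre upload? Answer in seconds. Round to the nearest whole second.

37 seconds

File: 1.3 GiB = 11166.9 Mb.
At 300 Mbps: 11166.9 / 300 = 37.2 s ≈ 37.2 seconds.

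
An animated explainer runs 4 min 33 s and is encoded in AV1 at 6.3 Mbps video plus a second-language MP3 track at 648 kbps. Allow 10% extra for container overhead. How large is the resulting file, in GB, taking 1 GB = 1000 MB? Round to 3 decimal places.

4 min 33 s = 273 s
Audio: 648 kbps = 0.648 Mbps.
Total bitrate: 6.3 + 0.648 = 6.948 Mbps.
Stream data: 6.948 Mbps × 273 s = 1896.8 Mb.
With 10% container overhead: ×1.10.
2,086 Mb ÷ 8 = 260.8 MB → 0.2608 GB.

0.261 GB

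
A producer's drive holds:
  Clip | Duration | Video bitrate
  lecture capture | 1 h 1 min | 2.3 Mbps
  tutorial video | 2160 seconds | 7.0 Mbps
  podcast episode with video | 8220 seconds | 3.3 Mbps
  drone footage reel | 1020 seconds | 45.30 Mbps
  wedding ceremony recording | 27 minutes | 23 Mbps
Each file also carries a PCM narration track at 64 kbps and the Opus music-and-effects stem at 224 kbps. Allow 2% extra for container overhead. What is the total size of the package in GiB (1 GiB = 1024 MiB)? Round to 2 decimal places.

Audio total: 64 + 224 = 288 kbps = 0.288 Mbps.
lecture capture: 2.588 Mbps × 3660 s × 1.02 = 9661.5 Mb
tutorial video: 7.288 Mbps × 2160 s × 1.02 = 16056.9 Mb
podcast episode with video: 3.588 Mbps × 8220 s × 1.02 = 30083.2 Mb
drone footage reel: 45.588 Mbps × 1020 s × 1.02 = 47429.8 Mb
wedding ceremony recording: 23.288 Mbps × 1620 s × 1.02 = 38481.1 Mb
Total: 141712.5 Mb = 17714.1 MB.
= 16.50 GiB.

16.50 GiB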